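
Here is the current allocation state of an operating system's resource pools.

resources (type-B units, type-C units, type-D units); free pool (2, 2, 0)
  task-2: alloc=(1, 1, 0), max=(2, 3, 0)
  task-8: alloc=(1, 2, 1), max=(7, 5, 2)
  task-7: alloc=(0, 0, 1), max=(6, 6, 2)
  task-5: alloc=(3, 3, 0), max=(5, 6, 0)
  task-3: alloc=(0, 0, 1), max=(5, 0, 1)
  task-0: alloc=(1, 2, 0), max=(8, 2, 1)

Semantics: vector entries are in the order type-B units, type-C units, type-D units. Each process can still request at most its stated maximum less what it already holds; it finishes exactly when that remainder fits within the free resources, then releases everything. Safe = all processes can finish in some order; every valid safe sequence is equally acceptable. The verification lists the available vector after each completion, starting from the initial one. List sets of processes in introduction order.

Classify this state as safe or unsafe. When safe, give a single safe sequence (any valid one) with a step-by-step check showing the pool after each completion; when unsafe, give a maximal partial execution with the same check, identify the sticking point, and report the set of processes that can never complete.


SAFE. One safe sequence: task-2, task-5, task-3, task-7, task-8, task-0.
Key observation: the order's first zero-slack moment is task-2 ((1, 2, 0) needed, (2, 2, 0) free — a requested resource with nothing to spare).
Step-by-step check:
  pool = (2, 2, 0)
  task-2: need (1, 2, 0) fits (2, 2, 0); releases (1, 1, 0), pool now (3, 3, 0)
  task-5: need (2, 3, 0) fits (3, 3, 0); releases (3, 3, 0), pool now (6, 6, 0)
  task-3: need (5, 0, 0) fits (6, 6, 0); releases (0, 0, 1), pool now (6, 6, 1)
  task-7: need (6, 6, 1) fits (6, 6, 1); releases (0, 0, 1), pool now (6, 6, 2)
  task-8: need (6, 3, 1) fits (6, 6, 2); releases (1, 2, 1), pool now (7, 8, 3)
  task-0: need (7, 0, 1) fits (7, 8, 3); releases (1, 2, 0), pool now (8, 10, 3)


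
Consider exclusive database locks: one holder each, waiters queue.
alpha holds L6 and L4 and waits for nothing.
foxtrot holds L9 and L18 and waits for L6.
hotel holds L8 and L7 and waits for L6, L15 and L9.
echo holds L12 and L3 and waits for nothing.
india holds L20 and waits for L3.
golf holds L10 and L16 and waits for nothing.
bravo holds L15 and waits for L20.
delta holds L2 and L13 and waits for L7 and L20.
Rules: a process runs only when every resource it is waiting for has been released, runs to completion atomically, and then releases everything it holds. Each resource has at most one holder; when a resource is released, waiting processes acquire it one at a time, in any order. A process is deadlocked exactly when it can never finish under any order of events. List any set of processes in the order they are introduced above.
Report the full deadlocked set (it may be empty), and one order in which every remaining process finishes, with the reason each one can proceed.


No process is deadlocked.
Key observation: there is no circular wait here — follow any chain and it reaches a process that is free to run now.
The rest can finish in the order echo, india, bravo, golf, alpha, foxtrot, hotel, delta.
Walking it through:
  echo waits on nothing -> runs at once and releases L12 and L3
  run india (all its waits — L3 — are resolved); releases L20
  run bravo (all its waits — L20 — are resolved); releases L15
  golf waits on nothing -> runs at once and releases L10 and L16
  alpha waits on nothing -> runs at once and releases L6 and L4
  run foxtrot (all its waits — L6 — are resolved); releases L9 and L18
  run hotel (all its waits — L6, L15 and L9 — are resolved); releases L8 and L7
  run delta (all its waits — L7 and L20 — are resolved); releases L2 and L13


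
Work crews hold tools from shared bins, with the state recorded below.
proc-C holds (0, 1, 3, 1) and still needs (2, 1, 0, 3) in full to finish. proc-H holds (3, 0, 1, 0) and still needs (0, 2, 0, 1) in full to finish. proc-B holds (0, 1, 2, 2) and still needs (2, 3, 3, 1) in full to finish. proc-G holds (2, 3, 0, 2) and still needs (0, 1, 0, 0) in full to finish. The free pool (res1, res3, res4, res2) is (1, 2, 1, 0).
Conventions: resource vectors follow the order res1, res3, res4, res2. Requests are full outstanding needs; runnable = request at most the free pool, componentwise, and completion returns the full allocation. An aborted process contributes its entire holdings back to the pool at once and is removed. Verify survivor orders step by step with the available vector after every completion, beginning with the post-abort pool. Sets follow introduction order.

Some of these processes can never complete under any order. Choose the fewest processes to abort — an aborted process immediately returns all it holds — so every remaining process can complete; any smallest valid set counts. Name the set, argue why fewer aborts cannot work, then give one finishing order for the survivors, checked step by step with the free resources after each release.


Abort proc-C.
Key observation: proc-B could never have finished before the abort; with (0, 1, 3, 1) returned by proc-C, it fits at step 2.
Why nothing smaller works: aborting no one leaves the state deadlocked as given.
Survivors finish in the order: proc-G, proc-B, proc-H. Step-by-step check (pool after the aborts first):
  pool = (1, 3, 4, 1)
  proc-G needs (0, 1, 0, 0) <= (1, 3, 4, 1) -> finishes; pool += (2, 3, 0, 2) = (3, 6, 4, 3)
  proc-B needs (2, 3, 3, 1) <= (3, 6, 4, 3) -> finishes; pool += (0, 1, 2, 2) = (3, 7, 6, 5)
  proc-H needs (0, 2, 0, 1) <= (3, 7, 6, 5) -> finishes; pool += (3, 0, 1, 0) = (6, 7, 7, 5)


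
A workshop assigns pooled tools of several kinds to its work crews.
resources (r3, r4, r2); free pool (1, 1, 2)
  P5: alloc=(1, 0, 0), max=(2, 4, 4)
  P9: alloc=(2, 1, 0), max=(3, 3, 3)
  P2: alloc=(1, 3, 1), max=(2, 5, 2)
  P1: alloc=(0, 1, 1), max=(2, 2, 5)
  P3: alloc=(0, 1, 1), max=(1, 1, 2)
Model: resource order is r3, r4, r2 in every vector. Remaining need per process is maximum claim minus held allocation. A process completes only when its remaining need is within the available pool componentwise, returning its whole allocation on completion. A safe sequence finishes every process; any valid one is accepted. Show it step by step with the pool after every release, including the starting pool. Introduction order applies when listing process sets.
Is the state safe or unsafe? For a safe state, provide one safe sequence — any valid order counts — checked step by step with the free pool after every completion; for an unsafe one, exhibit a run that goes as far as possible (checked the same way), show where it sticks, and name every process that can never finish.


SAFE. One safe sequence: P3, P2, P1, P9, P5.
Key observation: P3 marks the first exact bind of the order: its need (1, 0, 1) fits the free (1, 1, 2) with zero slack on a requested resource.
Step-by-step check:
  pool = (1, 1, 2)
  run P3 (needs (1, 0, 1), free (1, 1, 2)); after release of (0, 1, 1) the pool is (1, 2, 3)
  run P2 (needs (1, 2, 1), free (1, 2, 3)); after release of (1, 3, 1) the pool is (2, 5, 4)
  run P1 (needs (2, 1, 4), free (2, 5, 4)); after release of (0, 1, 1) the pool is (2, 6, 5)
  run P9 (needs (1, 2, 3), free (2, 6, 5)); after release of (2, 1, 0) the pool is (4, 7, 5)
  run P5 (needs (1, 4, 4), free (4, 7, 5)); after release of (1, 0, 0) the pool is (5, 7, 5)


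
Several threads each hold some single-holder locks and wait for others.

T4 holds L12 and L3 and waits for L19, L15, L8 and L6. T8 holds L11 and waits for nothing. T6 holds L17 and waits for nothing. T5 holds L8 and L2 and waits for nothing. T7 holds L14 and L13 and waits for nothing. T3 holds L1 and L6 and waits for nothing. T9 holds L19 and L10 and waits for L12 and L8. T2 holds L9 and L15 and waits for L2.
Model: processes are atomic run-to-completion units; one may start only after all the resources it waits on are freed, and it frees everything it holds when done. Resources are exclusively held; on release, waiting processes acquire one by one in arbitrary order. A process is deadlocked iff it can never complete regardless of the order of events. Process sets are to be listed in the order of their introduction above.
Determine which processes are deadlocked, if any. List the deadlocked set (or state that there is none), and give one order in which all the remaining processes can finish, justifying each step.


The deadlocked set is T4 and T9.
Key observation: the loop T4 -> T9 -> T4 blocks itself forever; no other process is dragged down with it.
The rest can finish in the order T8, T6, T5, T2, T3, T7.
Step-by-step check:
  T8 waits on nothing -> runs at once and releases L11
  T6 waits on nothing -> runs at once and releases L17
  T5 waits on nothing -> runs at once and releases L8 and L2
  run T2 (all its waits — L2 — are resolved); releases L9 and L15
  T3 waits on nothing -> runs at once and releases L1 and L6
  T7 waits on nothing -> runs at once and releases L14 and L13


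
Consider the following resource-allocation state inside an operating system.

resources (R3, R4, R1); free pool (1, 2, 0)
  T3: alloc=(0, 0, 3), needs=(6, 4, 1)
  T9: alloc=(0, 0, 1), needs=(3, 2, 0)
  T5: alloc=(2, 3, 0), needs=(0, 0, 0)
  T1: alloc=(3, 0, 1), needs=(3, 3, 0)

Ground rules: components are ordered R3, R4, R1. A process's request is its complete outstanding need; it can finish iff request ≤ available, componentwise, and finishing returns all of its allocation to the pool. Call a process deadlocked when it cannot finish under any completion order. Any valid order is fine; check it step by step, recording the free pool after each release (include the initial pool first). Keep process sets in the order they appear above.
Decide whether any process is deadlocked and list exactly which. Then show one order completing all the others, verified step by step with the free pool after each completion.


Nothing here is deadlocked.
Key observation: T5 can run right away; the returned allocation unlocks the remaining processes in turn.
The rest can finish in the order T5, T1, T3, T9. Walking it through:
  pool = (1, 2, 0)
  T5 needs (0, 0, 0) <= (1, 2, 0) -> finishes; pool += (2, 3, 0) = (3, 5, 0)
  T1 needs (3, 3, 0) <= (3, 5, 0) -> finishes; pool += (3, 0, 1) = (6, 5, 1)
  T3 needs (6, 4, 1) <= (6, 5, 1) -> finishes; pool += (0, 0, 3) = (6, 5, 4)
  T9 needs (3, 2, 0) <= (6, 5, 4) -> finishes; pool += (0, 0, 1) = (6, 5, 5)


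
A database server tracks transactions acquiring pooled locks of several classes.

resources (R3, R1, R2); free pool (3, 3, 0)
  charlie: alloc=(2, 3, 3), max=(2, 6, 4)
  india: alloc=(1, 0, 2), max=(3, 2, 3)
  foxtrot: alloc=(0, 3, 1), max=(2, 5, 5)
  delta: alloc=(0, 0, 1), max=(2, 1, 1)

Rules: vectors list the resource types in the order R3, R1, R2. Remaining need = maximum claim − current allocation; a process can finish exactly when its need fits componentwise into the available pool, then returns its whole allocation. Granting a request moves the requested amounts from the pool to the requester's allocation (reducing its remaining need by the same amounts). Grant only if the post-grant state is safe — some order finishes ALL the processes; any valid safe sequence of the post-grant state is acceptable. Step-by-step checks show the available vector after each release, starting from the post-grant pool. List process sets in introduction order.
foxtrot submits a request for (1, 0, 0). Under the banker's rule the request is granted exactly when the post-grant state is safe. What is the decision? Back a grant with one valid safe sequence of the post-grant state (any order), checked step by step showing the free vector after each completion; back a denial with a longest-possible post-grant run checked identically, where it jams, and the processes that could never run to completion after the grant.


GRANT: granting preserves safety; a valid post-grant sequence is delta, india, charlie, foxtrot.
Key observation: after the grant the pool drops to (2, 3, 0), which still lets delta finish first and unwind the rest.
Step-by-step check of the post-grant state:
  pool = (2, 3, 0)
  delta: need (2, 1, 0) fits (2, 3, 0); releases (0, 0, 1), pool now (2, 3, 1)
  india: need (2, 2, 1) fits (2, 3, 1); releases (1, 0, 2), pool now (3, 3, 3)
  charlie: need (0, 3, 1) fits (3, 3, 3); releases (2, 3, 3), pool now (5, 6, 6)
  foxtrot: need (1, 2, 4) fits (5, 6, 6); releases (1, 3, 1), pool now (6, 9, 7)


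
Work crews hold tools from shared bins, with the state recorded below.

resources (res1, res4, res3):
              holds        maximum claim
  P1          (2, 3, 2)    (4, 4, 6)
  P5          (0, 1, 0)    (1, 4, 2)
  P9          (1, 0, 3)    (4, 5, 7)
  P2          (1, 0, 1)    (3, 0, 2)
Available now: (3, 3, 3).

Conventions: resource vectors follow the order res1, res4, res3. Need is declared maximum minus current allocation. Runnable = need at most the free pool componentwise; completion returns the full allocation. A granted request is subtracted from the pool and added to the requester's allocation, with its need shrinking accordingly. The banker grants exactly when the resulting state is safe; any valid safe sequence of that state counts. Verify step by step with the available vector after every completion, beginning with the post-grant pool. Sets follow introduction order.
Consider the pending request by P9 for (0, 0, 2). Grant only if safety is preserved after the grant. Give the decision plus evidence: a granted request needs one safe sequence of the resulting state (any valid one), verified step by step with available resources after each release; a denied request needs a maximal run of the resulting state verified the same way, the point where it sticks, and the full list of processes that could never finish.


DENY: after the grant no complete ordering would exist.
Key observation: after P2, P5 the pool peaks at (4, 4, 2), and each blocked process is short somewhere: P1 on res3; P9 on res4.
Pretend the grant happened; the run P2, P5 goes as far as possible. Verifying each step:
  pool = (3, 3, 1)
  P2: need (2, 0, 1) fits (3, 3, 1); releases (1, 0, 1), pool now (4, 3, 2)
  P5: need (1, 3, 2) fits (4, 3, 2); releases (0, 1, 0), pool now (4, 4, 2)
  P1 still needs (2, 1, 4) but only (4, 4, 2) is free — short on res3
  P9 still needs (3, 5, 2) but only (4, 4, 2) is free — short on res4
Processes that could never finish after the grant: P1 and P9.


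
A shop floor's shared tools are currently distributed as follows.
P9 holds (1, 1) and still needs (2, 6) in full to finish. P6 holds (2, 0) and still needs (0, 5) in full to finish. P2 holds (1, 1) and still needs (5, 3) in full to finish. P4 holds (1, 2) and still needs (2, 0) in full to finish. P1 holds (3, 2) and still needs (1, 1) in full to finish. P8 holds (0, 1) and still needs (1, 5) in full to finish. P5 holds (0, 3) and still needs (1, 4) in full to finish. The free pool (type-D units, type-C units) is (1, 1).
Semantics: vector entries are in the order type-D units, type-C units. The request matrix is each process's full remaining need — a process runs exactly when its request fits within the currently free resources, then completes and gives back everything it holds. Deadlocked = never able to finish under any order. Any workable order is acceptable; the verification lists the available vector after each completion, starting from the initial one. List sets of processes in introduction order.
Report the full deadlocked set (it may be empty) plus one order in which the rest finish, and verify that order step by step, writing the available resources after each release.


Nothing here is deadlocked.
Key observation: the pool covers P1 at once, and every later process fits after earlier releases.
The rest can finish in the order P1, P4, P2, P6, P8, P5, P9. Verifying each step:
  pool = (1, 1)
  run P1 (needs (1, 1), free (1, 1)); after release of (3, 2) the pool is (4, 3)
  run P4 (needs (2, 0), free (4, 3)); after release of (1, 2) the pool is (5, 5)
  run P2 (needs (5, 3), free (5, 5)); after release of (1, 1) the pool is (6, 6)
  run P6 (needs (0, 5), free (6, 6)); after release of (2, 0) the pool is (8, 6)
  run P8 (needs (1, 5), free (8, 6)); after release of (0, 1) the pool is (8, 7)
  run P5 (needs (1, 4), free (8, 7)); after release of (0, 3) the pool is (8, 10)
  run P9 (needs (2, 6), free (8, 10)); after release of (1, 1) the pool is (9, 11)


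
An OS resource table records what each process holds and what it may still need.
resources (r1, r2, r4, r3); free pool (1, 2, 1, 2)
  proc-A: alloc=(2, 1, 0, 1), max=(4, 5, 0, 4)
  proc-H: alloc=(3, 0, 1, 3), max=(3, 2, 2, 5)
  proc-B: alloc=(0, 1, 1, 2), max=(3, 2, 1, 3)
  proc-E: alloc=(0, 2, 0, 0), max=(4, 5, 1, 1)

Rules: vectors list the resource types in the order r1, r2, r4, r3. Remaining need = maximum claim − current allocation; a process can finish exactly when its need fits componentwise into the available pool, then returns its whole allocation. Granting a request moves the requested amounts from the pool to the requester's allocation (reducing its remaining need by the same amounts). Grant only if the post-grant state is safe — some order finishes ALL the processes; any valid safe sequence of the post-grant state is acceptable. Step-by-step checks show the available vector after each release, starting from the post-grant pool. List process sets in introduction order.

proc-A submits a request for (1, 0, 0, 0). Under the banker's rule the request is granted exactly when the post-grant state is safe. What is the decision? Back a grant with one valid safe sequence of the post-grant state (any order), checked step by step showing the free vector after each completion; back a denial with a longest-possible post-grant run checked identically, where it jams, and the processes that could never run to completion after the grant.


DENY — the pretend-granted state is unsafe.
Key observation: after proc-H, proc-B the pool peaks at (3, 3, 3, 7), and each blocked process is short somewhere: proc-A on r2; proc-E on r1.
After a pretend grant, a maximal execution: proc-H, proc-B — then nothing else fits. Walking it through:
  pool = (0, 2, 1, 2)
  run proc-H (needs (0, 2, 1, 2), free (0, 2, 1, 2)); after release of (3, 0, 1, 3) the pool is (3, 2, 2, 5)
  run proc-B (needs (3, 1, 0, 1), free (3, 2, 2, 5)); after release of (0, 1, 1, 2) the pool is (3, 3, 3, 7)
  blocked: proc-A wants (1, 4, 0, 3), pool (3, 3, 3, 7) — not enough r2
  blocked: proc-E wants (4, 3, 1, 1), pool (3, 3, 3, 7) — not enough r1
Processes that could never finish after the grant: proc-A and proc-E.


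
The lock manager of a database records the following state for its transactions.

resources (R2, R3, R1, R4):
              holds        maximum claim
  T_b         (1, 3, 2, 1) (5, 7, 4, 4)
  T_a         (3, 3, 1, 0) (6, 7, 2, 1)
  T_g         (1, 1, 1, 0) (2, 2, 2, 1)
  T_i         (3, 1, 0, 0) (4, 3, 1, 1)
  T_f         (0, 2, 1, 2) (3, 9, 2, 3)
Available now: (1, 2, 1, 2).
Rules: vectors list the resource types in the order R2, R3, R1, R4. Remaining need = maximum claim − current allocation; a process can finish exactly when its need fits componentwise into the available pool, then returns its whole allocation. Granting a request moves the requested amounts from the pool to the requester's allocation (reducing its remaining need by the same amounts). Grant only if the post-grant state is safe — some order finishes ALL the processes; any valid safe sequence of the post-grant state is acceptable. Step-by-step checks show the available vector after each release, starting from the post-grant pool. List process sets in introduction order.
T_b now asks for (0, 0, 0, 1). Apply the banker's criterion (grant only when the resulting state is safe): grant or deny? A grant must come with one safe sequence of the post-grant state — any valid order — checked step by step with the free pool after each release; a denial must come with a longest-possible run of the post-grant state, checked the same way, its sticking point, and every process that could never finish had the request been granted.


GRANT. The post-grant state is safe; one safe sequence: T_i, T_g, T_a, T_f, T_b.
Key observation: after the grant the pool drops to (1, 2, 1, 1), which still lets T_i finish first and unwind the rest.
Step-by-step check of the post-grant state:
  pool = (1, 2, 1, 1)
  T_i needs (1, 2, 1, 1) <= (1, 2, 1, 1) -> finishes; pool += (3, 1, 0, 0) = (4, 3, 1, 1)
  T_g needs (1, 1, 1, 1) <= (4, 3, 1, 1) -> finishes; pool += (1, 1, 1, 0) = (5, 4, 2, 1)
  T_a needs (3, 4, 1, 1) <= (5, 4, 2, 1) -> finishes; pool += (3, 3, 1, 0) = (8, 7, 3, 1)
  T_f needs (3, 7, 1, 1) <= (8, 7, 3, 1) -> finishes; pool += (0, 2, 1, 2) = (8, 9, 4, 3)
  T_b needs (4, 4, 2, 2) <= (8, 9, 4, 3) -> finishes; pool += (1, 3, 2, 2) = (9, 12, 6, 5)


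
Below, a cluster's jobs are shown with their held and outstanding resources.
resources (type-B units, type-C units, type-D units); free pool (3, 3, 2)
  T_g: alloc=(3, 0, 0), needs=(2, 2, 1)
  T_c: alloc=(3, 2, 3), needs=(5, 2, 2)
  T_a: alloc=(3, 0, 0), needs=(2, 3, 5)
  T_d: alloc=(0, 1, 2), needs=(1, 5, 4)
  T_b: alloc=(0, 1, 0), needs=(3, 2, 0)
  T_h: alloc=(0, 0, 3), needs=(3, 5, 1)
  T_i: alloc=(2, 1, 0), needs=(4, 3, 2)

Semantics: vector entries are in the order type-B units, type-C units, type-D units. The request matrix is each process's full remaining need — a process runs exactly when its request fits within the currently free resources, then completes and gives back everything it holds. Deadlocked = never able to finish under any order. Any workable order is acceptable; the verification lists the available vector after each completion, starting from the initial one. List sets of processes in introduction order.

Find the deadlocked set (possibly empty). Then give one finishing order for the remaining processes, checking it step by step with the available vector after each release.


Nothing here is deadlocked.
Key observation: T_g fits the free pool immediately, and its release cascades until everyone finishes.
The rest can finish in the order T_g, T_c, T_b, T_d, T_i, T_h, T_a. Verifying each step:
  pool = (3, 3, 2)
  T_g: need (2, 2, 1) fits (3, 3, 2); releases (3, 0, 0), pool now (6, 3, 2)
  T_c: need (5, 2, 2) fits (6, 3, 2); releases (3, 2, 3), pool now (9, 5, 5)
  T_b: need (3, 2, 0) fits (9, 5, 5); releases (0, 1, 0), pool now (9, 6, 5)
  T_d: need (1, 5, 4) fits (9, 6, 5); releases (0, 1, 2), pool now (9, 7, 7)
  T_i: need (4, 3, 2) fits (9, 7, 7); releases (2, 1, 0), pool now (11, 8, 7)
  T_h: need (3, 5, 1) fits (11, 8, 7); releases (0, 0, 3), pool now (11, 8, 10)
  T_a: need (2, 3, 5) fits (11, 8, 10); releases (3, 0, 0), pool now (14, 8, 10)


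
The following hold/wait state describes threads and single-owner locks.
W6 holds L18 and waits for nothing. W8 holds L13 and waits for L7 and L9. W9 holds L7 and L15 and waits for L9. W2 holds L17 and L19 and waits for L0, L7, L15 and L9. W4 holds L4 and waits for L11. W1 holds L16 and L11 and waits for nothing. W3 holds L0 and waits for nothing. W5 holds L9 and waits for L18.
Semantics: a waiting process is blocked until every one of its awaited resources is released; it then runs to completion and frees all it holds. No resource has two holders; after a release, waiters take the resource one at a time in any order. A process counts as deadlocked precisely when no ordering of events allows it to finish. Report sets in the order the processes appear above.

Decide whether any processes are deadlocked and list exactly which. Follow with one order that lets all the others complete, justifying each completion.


The deadlocked set is empty.
Key observation: although several processes wait, no cycle exists — each chain bottoms out at a free runner.
One completion order for the rest: W6, W5, W9, W1, W3, W8, W4, W2.
Walking it through:
  W6: no waits; runs immediately, freeing L18
  W5 waits on L18 — all released -> runs and releases L9
  W9 waits on L9 — all released -> runs and releases L7 and L15
  W1: no waits; runs immediately, freeing L16 and L11
  W3: no waits; runs immediately, freeing L0
  W8 waits on L7 and L9 — all released -> runs and releases L13
  W4 waits on L11 — all released -> runs and releases L4
  W2 waits on L0, L7, L15 and L9 — all released -> runs and releases L17 and L19


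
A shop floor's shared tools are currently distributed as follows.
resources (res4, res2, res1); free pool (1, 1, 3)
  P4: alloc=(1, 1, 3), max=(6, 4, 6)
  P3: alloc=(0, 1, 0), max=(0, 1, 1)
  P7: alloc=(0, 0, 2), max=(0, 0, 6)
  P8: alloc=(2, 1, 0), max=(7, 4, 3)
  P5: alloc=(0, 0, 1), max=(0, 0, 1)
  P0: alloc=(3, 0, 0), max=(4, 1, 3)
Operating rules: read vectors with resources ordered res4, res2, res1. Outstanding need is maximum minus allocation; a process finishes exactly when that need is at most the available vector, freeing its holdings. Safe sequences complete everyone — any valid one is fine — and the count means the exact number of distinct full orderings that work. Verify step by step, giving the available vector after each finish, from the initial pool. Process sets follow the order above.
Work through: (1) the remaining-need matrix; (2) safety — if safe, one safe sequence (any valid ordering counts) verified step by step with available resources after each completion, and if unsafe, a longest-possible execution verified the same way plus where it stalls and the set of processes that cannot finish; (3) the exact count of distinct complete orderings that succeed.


(1) Outstanding need per process (order res4, res2, res1):
  P4: (5, 3, 3)
  P3: (0, 0, 1)
  P7: (0, 0, 4)
  P8: (5, 3, 3)
  P5: (0, 0, 0)
  P0: (1, 1, 3)
(2) UNSAFE — no complete ordering exists.
Key observation: after P0, P3, P5, P7 complete, (4, 2, 6) is the best the pool ever gets, yet each leftover process wants more res4.
A maximal execution: P0, P3, P5, P7 — then nothing else fits. Step-by-step check:
  pool = (1, 1, 3)
  P0 needs (1, 1, 3) <= (1, 1, 3) -> finishes; pool += (3, 0, 0) = (4, 1, 3)
  P3 needs (0, 0, 1) <= (4, 1, 3) -> finishes; pool += (0, 1, 0) = (4, 2, 3)
  P5 needs (0, 0, 0) <= (4, 2, 3) -> finishes; pool += (0, 0, 1) = (4, 2, 4)
  P7 needs (0, 0, 4) <= (4, 2, 4) -> finishes; pool += (0, 0, 2) = (4, 2, 6)
  P4 cannot run: need (5, 3, 3) vs free (4, 2, 6) (insufficient res4 and res2)
  P8 cannot run: need (5, 3, 3) vs free (4, 2, 6) (insufficient res4 and res2)
Processes that can never finish: P4 and P8.
(3) Precisely 0 of the possible complete orderings are safe sequences.


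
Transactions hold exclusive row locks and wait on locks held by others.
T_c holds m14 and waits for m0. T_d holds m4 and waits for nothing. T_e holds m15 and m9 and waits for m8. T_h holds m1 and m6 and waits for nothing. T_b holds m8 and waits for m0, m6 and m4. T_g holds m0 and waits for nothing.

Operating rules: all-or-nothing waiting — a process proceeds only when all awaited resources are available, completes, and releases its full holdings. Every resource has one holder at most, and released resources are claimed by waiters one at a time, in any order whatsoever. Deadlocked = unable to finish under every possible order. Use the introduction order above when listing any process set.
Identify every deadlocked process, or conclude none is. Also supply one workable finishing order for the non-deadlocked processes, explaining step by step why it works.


Nothing here is deadlocked.
Key observation: the waits form no ring: some process can always run, and its releases unblock the others one by one.
The rest can finish in the order T_d, T_h, T_g, T_b, T_c, T_e.
Verifying each step:
  T_d waits on nothing -> runs at once and releases m4
  T_h waits on nothing -> runs at once and releases m1 and m6
  T_g waits on nothing -> runs at once and releases m0
  T_b waits on m0, m6 and m4 — all released -> runs and releases m8
  T_c waits on m0 — all released -> runs and releases m14
  T_e waits on m8 — all released -> runs and releases m15 and m9


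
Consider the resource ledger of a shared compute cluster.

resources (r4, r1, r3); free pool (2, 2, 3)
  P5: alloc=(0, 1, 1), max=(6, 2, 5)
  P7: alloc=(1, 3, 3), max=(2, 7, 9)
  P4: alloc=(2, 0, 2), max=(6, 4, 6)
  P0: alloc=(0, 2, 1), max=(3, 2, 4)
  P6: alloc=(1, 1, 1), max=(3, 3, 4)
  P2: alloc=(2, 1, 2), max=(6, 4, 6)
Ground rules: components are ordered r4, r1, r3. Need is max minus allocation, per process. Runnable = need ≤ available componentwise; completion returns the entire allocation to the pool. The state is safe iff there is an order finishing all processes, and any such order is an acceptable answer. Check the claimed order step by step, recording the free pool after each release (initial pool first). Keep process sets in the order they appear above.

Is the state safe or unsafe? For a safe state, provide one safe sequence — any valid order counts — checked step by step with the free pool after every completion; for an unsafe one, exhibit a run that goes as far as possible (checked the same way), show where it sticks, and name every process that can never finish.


The state is UNSAFE.
Key observation: after P6, P0 the pool peaks at (3, 5, 5), and each blocked process is short somewhere: P5 on r4; P7 on r3; P4 on r4; P2 on r4.
Going as far as possible: P6, P0; after that, nothing fits. Verifying each step:
  pool = (2, 2, 3)
  P6 needs (2, 2, 3) <= (2, 2, 3) -> finishes; pool += (1, 1, 1) = (3, 3, 4)
  P0 needs (3, 0, 3) <= (3, 3, 4) -> finishes; pool += (0, 2, 1) = (3, 5, 5)
  P5 still needs (6, 1, 4) but only (3, 5, 5) is free — short on r4
  P7 still needs (1, 4, 6) but only (3, 5, 5) is free — short on r3
  P4 still needs (4, 4, 4) but only (3, 5, 5) is free — short on r4
  P2 still needs (4, 3, 4) but only (3, 5, 5) is free — short on r4
Processes that can never finish: P5, P7, P4 and P2.


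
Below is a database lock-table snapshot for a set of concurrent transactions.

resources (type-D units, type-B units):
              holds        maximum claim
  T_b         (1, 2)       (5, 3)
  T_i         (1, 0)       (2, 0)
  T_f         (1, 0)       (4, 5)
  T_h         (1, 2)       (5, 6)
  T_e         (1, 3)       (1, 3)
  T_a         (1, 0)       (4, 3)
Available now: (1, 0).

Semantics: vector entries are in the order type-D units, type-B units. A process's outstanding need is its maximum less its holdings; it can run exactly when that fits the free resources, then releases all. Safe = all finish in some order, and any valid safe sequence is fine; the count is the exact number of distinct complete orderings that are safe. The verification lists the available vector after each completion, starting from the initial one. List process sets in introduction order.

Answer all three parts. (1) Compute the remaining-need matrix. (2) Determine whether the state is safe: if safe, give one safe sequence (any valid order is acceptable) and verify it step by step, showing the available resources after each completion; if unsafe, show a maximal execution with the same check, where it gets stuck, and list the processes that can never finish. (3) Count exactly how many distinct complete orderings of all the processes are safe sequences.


(1) Outstanding need per process (order type-D units, type-B units):
  T_b: (4, 1)
  T_i: (1, 0)
  T_f: (3, 5)
  T_h: (4, 4)
  T_e: (0, 0)
  T_a: (3, 3)
(2) SAFE, for example via the order T_e, T_i, T_a, T_b, T_f, T_h.
Key observation: the first exact fit in this order is T_a — it needs (3, 3) with (3, 3) free, meeting a requested resource to the last unit.
Walking it through:
  pool = (1, 0)
  T_e needs (0, 0) <= (1, 0) -> finishes; pool += (1, 3) = (2, 3)
  T_i needs (1, 0) <= (2, 3) -> finishes; pool += (1, 0) = (3, 3)
  T_a needs (3, 3) <= (3, 3) -> finishes; pool += (1, 0) = (4, 3)
  T_b needs (4, 1) <= (4, 3) -> finishes; pool += (1, 2) = (5, 5)
  T_f needs (3, 5) <= (5, 5) -> finishes; pool += (1, 0) = (6, 5)
  T_h needs (4, 4) <= (6, 5) -> finishes; pool += (1, 2) = (7, 7)
(3) Precisely 4 of the possible complete orderings are safe sequences.


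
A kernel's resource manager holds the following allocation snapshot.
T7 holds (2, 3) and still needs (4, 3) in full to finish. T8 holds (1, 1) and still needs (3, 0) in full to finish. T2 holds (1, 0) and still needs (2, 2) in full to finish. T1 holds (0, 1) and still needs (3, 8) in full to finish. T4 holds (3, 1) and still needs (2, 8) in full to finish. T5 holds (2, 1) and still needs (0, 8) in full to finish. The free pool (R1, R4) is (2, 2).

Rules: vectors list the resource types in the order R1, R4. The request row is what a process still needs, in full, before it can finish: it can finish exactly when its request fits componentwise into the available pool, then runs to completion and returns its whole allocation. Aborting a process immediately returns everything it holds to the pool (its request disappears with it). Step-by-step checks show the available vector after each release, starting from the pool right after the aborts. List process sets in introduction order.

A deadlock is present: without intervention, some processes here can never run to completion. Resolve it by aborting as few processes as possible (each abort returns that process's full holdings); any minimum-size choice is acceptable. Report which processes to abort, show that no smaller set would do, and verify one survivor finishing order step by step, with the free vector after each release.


Abort T4 and T5.
Key observation: aborting T4 and T5 returns (5, 2), and T1 — hopeless before — runs at step 4 with the returned capacity in the pool.
Minimality, checking each single-abort alternative: T7 alone leaves T1 blocked (short on R4); T8 alone leaves T1 blocked (short on R4); T2 alone leaves T1 blocked (short on R4); T1 alone leaves T4 blocked (short on R4); T4 alone leaves T1 blocked (short on R4); T5 alone leaves T1 blocked (short on R4).
One survivor order: T7, T8, T2, T1. Verifying each step (post-abort pool first):
  pool = (7, 4)
  T7 needs (4, 3) <= (7, 4) -> finishes; pool += (2, 3) = (9, 7)
  T8 needs (3, 0) <= (9, 7) -> finishes; pool += (1, 1) = (10, 8)
  T2 needs (2, 2) <= (10, 8) -> finishes; pool += (1, 0) = (11, 8)
  T1 needs (3, 8) <= (11, 8) -> finishes; pool += (0, 1) = (11, 9)


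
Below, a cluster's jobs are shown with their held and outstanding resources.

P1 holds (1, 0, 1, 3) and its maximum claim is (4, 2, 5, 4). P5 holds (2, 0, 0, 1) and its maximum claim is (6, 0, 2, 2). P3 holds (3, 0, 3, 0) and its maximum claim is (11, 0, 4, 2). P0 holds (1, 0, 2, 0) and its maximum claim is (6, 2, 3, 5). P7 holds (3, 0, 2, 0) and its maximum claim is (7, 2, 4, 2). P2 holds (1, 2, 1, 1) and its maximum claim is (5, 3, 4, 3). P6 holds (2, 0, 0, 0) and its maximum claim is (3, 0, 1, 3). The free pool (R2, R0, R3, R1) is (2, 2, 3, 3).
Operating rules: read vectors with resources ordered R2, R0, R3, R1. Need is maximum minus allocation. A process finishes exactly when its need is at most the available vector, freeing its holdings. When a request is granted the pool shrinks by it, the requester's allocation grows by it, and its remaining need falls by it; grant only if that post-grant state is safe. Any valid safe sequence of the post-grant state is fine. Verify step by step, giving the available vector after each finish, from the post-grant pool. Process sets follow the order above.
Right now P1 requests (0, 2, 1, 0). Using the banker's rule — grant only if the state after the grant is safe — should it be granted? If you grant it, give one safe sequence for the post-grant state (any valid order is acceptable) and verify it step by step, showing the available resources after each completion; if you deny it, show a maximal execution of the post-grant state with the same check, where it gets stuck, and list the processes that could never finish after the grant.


DENY: after the grant no complete ordering would exist.
Key observation: after P6, P5 the pool peaks at (6, 0, 2, 4), and each blocked process is short somewhere: P1 on R3; P3 on R2; P0 on R0, R1; P7 on R0; P2 on R0, R3.
Pretend the grant happened; the run P6, P5 goes as far as possible. Step-by-step check:
  pool = (2, 0, 2, 3)
  P6: need (1, 0, 1, 3) fits (2, 0, 2, 3); releases (2, 0, 0, 0), pool now (4, 0, 2, 3)
  P5: need (4, 0, 2, 1) fits (4, 0, 2, 3); releases (2, 0, 0, 1), pool now (6, 0, 2, 4)
  P1 cannot run: need (3, 0, 3, 1) vs free (6, 0, 2, 4) (insufficient R3)
  P3 cannot run: need (8, 0, 1, 2) vs free (6, 0, 2, 4) (insufficient R2)
  P0 cannot run: need (5, 2, 1, 5) vs free (6, 0, 2, 4) (insufficient R0 and R1)
  P7 cannot run: need (4, 2, 2, 2) vs free (6, 0, 2, 4) (insufficient R0)
  P2 cannot run: need (4, 1, 3, 2) vs free (6, 0, 2, 4) (insufficient R0 and R3)
Had the request been granted, P1, P3, P0, P7 and P2 could never finish.


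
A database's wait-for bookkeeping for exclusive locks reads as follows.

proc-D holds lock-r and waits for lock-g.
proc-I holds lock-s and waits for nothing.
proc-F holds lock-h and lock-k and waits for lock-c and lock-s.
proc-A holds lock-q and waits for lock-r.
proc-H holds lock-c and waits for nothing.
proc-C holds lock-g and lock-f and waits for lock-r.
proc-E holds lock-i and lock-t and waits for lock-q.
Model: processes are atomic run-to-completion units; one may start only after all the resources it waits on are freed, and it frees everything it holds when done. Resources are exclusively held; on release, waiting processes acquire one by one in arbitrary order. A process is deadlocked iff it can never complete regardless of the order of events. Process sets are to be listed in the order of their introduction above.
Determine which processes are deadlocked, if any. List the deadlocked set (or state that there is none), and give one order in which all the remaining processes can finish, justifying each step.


Deadlocked: proc-D, proc-A, proc-C and proc-E.
Key observation: proc-D -> proc-C -> proc-D is a circular wait — nothing in it can go first; proc-A and proc-E wait into the deadlock from upstream.
A valid finishing order for the others: proc-I, proc-H, proc-F.
Walking it through:
  proc-I: no waits; runs immediately, freeing lock-s
  proc-H: no waits; runs immediately, freeing lock-c
  proc-F waits on lock-c and lock-s — all released -> runs and releases lock-h and lock-k


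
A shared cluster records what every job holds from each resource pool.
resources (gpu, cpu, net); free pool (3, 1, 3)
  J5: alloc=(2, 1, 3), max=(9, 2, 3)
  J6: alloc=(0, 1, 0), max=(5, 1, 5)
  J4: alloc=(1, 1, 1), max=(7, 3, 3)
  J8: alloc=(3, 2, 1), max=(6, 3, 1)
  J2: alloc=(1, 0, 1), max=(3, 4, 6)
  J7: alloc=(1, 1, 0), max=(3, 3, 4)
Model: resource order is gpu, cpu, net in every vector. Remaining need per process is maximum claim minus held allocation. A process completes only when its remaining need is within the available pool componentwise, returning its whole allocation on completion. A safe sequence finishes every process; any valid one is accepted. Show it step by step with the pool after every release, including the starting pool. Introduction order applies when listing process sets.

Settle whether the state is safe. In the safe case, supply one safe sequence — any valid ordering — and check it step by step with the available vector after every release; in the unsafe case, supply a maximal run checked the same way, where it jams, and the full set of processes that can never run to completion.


SAFE, for example via the order J8, J4, J6, J7, J2, J5.
Key observation: J8 marks the first exact bind of the order: its need (3, 1, 0) fits the free (3, 1, 3) with zero slack on a requested resource.
Check, step by step:
  pool = (3, 1, 3)
  J8: need (3, 1, 0) fits (3, 1, 3); releases (3, 2, 1), pool now (6, 3, 4)
  J4: need (6, 2, 2) fits (6, 3, 4); releases (1, 1, 1), pool now (7, 4, 5)
  J6: need (5, 0, 5) fits (7, 4, 5); releases (0, 1, 0), pool now (7, 5, 5)
  J7: need (2, 2, 4) fits (7, 5, 5); releases (1, 1, 0), pool now (8, 6, 5)
  J2: need (2, 4, 5) fits (8, 6, 5); releases (1, 0, 1), pool now (9, 6, 6)
  J5: need (7, 1, 0) fits (9, 6, 6); releases (2, 1, 3), pool now (11, 7, 9)


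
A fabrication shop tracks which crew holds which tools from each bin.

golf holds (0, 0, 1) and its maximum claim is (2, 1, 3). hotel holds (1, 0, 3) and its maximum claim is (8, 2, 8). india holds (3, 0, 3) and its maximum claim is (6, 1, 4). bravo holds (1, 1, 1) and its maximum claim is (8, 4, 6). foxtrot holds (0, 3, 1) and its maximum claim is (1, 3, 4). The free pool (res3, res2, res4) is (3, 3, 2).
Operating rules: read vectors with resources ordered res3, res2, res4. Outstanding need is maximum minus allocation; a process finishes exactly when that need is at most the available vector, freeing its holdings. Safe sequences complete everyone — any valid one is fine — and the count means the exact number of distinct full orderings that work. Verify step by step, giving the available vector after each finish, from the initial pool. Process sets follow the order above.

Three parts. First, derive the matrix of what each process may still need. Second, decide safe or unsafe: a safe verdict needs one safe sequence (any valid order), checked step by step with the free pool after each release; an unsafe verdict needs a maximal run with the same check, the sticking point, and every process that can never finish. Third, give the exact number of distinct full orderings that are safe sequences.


(1) Remaining need (order res3, res2, res4):
  golf: (2, 1, 2)
  hotel: (7, 2, 5)
  india: (3, 1, 1)
  bravo: (7, 3, 5)
  foxtrot: (1, 0, 3)
(2) UNSAFE — no complete ordering exists.
Key observation: the pool after golf, india, foxtrot is (6, 6, 7); every surviving request exceeds it in res3, so progress ends there.
A maximal execution: golf, india, foxtrot — then nothing else fits. Check, step by step:
  pool = (3, 3, 2)
  golf: need (2, 1, 2) fits (3, 3, 2); releases (0, 0, 1), pool now (3, 3, 3)
  india: need (3, 1, 1) fits (3, 3, 3); releases (3, 0, 3), pool now (6, 3, 6)
  foxtrot: need (1, 0, 3) fits (6, 3, 6); releases (0, 3, 1), pool now (6, 6, 7)
  hotel cannot run: need (7, 2, 5) vs free (6, 6, 7) (insufficient res3)
  bravo cannot run: need (7, 3, 5) vs free (6, 6, 7) (insufficient res3)
Never able to finish: hotel and bravo.
(3) The exact count: 0 of the possible complete orderings are safe sequences.
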